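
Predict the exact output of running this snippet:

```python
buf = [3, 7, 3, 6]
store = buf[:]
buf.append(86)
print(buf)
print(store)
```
[3, 7, 3, 6, 86]
[3, 7, 3, 6]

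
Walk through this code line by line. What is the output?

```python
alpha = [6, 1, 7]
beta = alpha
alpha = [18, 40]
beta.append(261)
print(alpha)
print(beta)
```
[18, 40]
[6, 1, 7, 261]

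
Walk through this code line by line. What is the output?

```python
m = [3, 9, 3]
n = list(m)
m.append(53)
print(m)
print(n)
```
[3, 9, 3, 53]
[3, 9, 3]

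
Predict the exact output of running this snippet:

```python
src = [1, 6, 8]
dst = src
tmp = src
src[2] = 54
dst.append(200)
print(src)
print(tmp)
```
[1, 6, 54, 200]
[1, 6, 54, 200]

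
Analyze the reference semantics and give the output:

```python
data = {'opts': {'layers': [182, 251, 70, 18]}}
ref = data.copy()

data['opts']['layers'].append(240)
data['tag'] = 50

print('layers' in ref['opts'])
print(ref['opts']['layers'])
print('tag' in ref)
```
True
[182, 251, 70, 18, 240]
False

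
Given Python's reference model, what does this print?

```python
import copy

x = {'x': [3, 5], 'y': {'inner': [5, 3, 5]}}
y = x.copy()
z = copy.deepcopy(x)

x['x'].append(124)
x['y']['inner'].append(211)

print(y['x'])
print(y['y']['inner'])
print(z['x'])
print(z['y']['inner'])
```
[3, 5, 124]
[5, 3, 5, 211]
[3, 5]
[5, 3, 5]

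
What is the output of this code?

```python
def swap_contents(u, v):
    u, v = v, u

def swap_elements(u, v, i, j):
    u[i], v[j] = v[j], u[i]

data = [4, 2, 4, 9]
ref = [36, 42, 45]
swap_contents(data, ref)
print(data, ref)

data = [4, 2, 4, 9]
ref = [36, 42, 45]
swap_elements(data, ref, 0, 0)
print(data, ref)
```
[4, 2, 4, 9] [36, 42, 45]
[36, 2, 4, 9] [4, 42, 45]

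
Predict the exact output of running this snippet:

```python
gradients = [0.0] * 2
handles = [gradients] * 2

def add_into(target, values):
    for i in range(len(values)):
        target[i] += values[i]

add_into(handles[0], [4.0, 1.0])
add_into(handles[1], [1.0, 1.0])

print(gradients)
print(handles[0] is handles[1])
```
[5.0, 2.0]
True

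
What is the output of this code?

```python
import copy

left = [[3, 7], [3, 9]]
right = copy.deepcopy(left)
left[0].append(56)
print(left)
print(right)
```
[[3, 7, 56], [3, 9]]
[[3, 7], [3, 9]]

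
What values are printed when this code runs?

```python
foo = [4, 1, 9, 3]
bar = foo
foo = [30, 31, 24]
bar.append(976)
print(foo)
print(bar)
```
[30, 31, 24]
[4, 1, 9, 3, 976]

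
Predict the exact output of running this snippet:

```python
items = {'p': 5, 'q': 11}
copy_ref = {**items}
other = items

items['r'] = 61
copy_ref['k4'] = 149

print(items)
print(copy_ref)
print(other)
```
{'p': 5, 'q': 11, 'r': 61}
{'p': 5, 'q': 11, 'k4': 149}
{'p': 5, 'q': 11, 'r': 61}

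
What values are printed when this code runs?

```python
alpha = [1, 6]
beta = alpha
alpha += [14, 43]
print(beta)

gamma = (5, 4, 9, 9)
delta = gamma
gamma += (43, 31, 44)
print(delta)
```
[1, 6, 14, 43]
(5, 4, 9, 9)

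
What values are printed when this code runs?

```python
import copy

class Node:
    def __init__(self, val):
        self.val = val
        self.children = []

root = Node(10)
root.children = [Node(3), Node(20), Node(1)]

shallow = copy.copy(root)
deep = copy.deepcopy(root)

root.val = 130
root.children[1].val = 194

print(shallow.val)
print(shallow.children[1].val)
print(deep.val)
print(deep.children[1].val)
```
10
194
10
20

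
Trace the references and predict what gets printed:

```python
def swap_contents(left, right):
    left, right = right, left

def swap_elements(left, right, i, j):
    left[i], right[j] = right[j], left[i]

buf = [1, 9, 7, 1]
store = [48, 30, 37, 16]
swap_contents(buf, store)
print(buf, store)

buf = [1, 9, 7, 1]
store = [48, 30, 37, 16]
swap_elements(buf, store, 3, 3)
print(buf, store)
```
[1, 9, 7, 1] [48, 30, 37, 16]
[1, 9, 7, 16] [48, 30, 37, 1]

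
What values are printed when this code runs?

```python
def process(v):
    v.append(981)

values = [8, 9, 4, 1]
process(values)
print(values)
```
[8, 9, 4, 1, 981]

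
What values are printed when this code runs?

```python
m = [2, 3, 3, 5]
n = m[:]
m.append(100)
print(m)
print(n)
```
[2, 3, 3, 5, 100]
[2, 3, 3, 5]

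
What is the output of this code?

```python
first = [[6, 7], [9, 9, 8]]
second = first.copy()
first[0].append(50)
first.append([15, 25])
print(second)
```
[[6, 7, 50], [9, 9, 8]]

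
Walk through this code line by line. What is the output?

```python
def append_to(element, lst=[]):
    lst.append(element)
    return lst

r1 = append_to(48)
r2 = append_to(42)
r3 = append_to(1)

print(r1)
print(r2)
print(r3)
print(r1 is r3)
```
[48, 42, 1]
[48, 42, 1]
[48, 42, 1]
True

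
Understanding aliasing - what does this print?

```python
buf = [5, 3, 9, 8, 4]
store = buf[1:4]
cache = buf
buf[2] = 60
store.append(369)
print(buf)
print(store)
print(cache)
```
[5, 3, 60, 8, 4]
[3, 9, 8, 369]
[5, 3, 60, 8, 4]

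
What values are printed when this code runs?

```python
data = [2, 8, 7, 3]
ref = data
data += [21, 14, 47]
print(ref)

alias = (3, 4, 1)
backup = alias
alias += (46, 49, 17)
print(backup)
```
[2, 8, 7, 3, 21, 14, 47]
(3, 4, 1)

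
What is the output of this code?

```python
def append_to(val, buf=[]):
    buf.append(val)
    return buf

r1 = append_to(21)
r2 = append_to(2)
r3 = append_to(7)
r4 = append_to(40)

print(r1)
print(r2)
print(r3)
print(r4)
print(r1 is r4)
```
[21, 2, 7, 40]
[21, 2, 7, 40]
[21, 2, 7, 40]
[21, 2, 7, 40]
True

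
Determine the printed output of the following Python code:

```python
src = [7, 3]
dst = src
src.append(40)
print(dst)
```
[7, 3, 40]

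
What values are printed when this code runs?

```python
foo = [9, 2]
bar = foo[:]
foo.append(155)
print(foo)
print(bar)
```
[9, 2, 155]
[9, 2]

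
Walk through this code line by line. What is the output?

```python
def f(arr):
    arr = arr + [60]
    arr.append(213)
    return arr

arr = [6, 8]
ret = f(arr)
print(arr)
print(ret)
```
[6, 8]
[6, 8, 60, 213]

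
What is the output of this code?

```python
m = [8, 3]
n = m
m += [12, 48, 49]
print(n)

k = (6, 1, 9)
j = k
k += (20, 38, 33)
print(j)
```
[8, 3, 12, 48, 49]
(6, 1, 9)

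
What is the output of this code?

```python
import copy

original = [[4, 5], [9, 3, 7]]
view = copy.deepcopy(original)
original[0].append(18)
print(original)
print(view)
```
[[4, 5, 18], [9, 3, 7]]
[[4, 5], [9, 3, 7]]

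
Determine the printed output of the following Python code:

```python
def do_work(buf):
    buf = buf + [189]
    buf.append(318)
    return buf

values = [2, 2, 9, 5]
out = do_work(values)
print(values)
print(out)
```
[2, 2, 9, 5]
[2, 2, 9, 5, 189, 318]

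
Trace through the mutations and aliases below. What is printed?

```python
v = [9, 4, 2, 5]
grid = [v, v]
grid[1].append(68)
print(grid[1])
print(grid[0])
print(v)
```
[9, 4, 2, 5, 68]
[9, 4, 2, 5, 68]
[9, 4, 2, 5, 68]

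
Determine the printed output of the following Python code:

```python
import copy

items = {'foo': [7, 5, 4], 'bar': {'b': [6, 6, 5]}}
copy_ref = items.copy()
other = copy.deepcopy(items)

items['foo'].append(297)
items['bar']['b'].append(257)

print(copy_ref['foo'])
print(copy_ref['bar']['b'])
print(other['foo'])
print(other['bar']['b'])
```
[7, 5, 4, 297]
[6, 6, 5, 257]
[7, 5, 4]
[6, 6, 5]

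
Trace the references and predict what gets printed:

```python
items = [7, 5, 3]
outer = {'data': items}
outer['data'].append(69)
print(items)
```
[7, 5, 3, 69]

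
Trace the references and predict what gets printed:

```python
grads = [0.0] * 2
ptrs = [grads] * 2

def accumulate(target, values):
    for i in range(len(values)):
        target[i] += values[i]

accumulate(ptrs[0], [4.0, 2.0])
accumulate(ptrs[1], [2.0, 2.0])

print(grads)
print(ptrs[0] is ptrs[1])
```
[6.0, 4.0]
True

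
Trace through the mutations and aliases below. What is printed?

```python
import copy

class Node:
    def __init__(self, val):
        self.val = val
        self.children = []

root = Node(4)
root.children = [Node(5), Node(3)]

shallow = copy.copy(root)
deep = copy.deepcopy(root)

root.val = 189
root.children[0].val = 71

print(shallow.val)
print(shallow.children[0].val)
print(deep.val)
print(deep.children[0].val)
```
4
71
4
5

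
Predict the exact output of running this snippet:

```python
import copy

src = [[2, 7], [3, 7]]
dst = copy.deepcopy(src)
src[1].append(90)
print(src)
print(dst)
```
[[2, 7], [3, 7, 90]]
[[2, 7], [3, 7]]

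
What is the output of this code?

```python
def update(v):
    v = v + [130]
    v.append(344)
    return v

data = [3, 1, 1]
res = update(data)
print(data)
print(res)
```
[3, 1, 1]
[3, 1, 1, 130, 344]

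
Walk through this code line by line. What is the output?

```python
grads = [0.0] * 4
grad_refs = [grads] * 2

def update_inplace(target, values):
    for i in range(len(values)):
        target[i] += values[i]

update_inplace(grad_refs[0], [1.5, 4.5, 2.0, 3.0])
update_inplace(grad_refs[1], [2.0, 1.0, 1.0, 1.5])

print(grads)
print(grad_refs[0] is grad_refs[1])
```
[3.5, 5.5, 3.0, 4.5]
True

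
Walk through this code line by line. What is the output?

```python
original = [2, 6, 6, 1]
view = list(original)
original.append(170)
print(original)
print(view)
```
[2, 6, 6, 1, 170]
[2, 6, 6, 1]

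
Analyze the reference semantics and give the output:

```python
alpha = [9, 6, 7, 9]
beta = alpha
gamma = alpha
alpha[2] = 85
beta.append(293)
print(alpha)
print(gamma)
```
[9, 6, 85, 9, 293]
[9, 6, 85, 9, 293]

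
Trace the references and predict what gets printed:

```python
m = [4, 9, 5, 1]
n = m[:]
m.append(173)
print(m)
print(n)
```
[4, 9, 5, 1, 173]
[4, 9, 5, 1]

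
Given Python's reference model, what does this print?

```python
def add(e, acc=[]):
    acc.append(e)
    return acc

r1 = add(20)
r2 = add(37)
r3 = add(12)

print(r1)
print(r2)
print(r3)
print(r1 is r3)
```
[20, 37, 12]
[20, 37, 12]
[20, 37, 12]
True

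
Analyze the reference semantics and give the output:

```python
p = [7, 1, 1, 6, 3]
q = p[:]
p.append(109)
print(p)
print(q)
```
[7, 1, 1, 6, 3, 109]
[7, 1, 1, 6, 3]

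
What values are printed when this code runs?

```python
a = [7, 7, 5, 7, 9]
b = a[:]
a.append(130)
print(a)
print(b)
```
[7, 7, 5, 7, 9, 130]
[7, 7, 5, 7, 9]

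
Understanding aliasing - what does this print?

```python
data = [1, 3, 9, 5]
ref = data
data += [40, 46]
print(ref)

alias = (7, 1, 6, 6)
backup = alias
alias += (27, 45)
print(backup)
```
[1, 3, 9, 5, 40, 46]
(7, 1, 6, 6)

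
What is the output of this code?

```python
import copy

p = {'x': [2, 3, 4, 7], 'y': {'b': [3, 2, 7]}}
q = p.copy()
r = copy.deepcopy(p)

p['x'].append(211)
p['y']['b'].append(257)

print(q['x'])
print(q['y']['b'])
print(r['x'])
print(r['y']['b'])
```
[2, 3, 4, 7, 211]
[3, 2, 7, 257]
[2, 3, 4, 7]
[3, 2, 7]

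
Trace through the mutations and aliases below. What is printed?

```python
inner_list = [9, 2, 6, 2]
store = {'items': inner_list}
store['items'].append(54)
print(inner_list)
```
[9, 2, 6, 2, 54]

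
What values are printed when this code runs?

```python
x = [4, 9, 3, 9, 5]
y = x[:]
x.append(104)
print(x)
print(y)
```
[4, 9, 3, 9, 5, 104]
[4, 9, 3, 9, 5]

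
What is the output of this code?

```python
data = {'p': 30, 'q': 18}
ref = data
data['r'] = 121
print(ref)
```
{'p': 30, 'q': 18, 'r': 121}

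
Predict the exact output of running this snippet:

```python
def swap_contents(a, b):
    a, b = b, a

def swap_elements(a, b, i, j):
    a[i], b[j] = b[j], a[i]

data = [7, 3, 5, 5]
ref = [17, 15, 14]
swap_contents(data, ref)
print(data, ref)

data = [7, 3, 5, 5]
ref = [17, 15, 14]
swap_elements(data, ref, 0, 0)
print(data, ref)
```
[7, 3, 5, 5] [17, 15, 14]
[17, 3, 5, 5] [7, 15, 14]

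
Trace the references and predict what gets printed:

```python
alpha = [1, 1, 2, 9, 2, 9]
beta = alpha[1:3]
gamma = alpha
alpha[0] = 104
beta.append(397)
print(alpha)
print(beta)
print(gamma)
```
[104, 1, 2, 9, 2, 9]
[1, 2, 397]
[104, 1, 2, 9, 2, 9]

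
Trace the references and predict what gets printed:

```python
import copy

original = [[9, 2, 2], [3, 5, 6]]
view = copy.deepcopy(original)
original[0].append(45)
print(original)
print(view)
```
[[9, 2, 2, 45], [3, 5, 6]]
[[9, 2, 2], [3, 5, 6]]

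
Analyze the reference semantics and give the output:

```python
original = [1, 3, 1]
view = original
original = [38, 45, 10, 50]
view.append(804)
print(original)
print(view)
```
[38, 45, 10, 50]
[1, 3, 1, 804]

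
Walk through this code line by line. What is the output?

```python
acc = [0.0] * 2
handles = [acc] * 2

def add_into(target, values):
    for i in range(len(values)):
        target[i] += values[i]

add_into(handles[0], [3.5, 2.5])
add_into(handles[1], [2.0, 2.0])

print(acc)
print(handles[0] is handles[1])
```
[5.5, 4.5]
True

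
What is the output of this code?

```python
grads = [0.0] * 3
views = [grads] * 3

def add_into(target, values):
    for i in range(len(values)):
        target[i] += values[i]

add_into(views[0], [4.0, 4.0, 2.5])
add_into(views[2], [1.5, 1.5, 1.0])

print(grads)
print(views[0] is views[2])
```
[5.5, 5.5, 3.5]
True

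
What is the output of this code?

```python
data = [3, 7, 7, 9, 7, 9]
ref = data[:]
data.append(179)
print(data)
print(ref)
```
[3, 7, 7, 9, 7, 9, 179]
[3, 7, 7, 9, 7, 9]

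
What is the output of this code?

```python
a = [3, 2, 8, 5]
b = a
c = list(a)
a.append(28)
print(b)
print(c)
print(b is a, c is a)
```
[3, 2, 8, 5, 28]
[3, 2, 8, 5]
True False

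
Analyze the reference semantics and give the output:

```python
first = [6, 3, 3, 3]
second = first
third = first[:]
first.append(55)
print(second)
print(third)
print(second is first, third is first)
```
[6, 3, 3, 3, 55]
[6, 3, 3, 3]
True False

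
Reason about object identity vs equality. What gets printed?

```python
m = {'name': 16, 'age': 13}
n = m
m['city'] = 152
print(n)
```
{'name': 16, 'age': 13, 'city': 152}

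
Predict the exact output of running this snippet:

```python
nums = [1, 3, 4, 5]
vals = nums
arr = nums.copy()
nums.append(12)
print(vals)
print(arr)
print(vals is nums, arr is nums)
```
[1, 3, 4, 5, 12]
[1, 3, 4, 5]
True False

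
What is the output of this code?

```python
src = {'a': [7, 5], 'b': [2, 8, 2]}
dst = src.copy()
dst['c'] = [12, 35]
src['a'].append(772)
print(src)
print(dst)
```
{'a': [7, 5, 772], 'b': [2, 8, 2]}
{'a': [7, 5, 772], 'b': [2, 8, 2], 'c': [12, 35]}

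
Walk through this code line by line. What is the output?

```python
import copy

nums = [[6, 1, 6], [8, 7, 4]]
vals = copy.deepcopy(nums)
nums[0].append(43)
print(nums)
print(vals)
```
[[6, 1, 6, 43], [8, 7, 4]]
[[6, 1, 6], [8, 7, 4]]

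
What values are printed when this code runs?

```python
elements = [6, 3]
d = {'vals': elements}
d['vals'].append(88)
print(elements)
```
[6, 3, 88]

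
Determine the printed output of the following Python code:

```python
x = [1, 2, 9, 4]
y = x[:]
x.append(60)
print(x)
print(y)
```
[1, 2, 9, 4, 60]
[1, 2, 9, 4]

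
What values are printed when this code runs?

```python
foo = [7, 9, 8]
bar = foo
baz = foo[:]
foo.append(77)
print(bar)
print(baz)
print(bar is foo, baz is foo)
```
[7, 9, 8, 77]
[7, 9, 8]
True False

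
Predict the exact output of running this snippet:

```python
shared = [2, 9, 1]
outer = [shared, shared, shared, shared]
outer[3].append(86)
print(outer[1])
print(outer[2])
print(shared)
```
[2, 9, 1, 86]
[2, 9, 1, 86]
[2, 9, 1, 86]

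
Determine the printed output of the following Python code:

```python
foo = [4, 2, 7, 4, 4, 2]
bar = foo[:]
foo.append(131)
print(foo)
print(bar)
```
[4, 2, 7, 4, 4, 2, 131]
[4, 2, 7, 4, 4, 2]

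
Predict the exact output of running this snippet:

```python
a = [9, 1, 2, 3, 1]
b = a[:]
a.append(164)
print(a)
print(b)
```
[9, 1, 2, 3, 1, 164]
[9, 1, 2, 3, 1]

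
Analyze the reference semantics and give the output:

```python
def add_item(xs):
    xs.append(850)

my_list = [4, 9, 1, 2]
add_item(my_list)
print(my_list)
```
[4, 9, 1, 2, 850]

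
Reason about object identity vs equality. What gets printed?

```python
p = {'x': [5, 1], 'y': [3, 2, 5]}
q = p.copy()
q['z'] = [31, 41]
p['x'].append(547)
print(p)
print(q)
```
{'x': [5, 1, 547], 'y': [3, 2, 5]}
{'x': [5, 1, 547], 'y': [3, 2, 5], 'z': [31, 41]}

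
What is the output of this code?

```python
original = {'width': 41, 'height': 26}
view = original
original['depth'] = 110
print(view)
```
{'width': 41, 'height': 26, 'depth': 110}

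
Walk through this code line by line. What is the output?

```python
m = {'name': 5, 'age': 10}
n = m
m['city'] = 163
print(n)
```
{'name': 5, 'age': 10, 'city': 163}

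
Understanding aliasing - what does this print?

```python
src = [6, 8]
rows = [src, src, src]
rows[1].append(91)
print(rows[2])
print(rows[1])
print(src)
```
[6, 8, 91]
[6, 8, 91]
[6, 8, 91]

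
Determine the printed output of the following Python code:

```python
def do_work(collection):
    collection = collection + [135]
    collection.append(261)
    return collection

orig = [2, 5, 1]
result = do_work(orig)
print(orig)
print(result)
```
[2, 5, 1]
[2, 5, 1, 135, 261]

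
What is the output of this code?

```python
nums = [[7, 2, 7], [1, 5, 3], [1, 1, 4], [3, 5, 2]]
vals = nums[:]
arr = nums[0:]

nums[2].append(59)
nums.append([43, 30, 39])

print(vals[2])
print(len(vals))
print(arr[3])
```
[1, 1, 4, 59]
4
[3, 5, 2]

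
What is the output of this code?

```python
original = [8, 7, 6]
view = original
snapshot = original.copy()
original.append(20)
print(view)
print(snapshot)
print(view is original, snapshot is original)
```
[8, 7, 6, 20]
[8, 7, 6]
True False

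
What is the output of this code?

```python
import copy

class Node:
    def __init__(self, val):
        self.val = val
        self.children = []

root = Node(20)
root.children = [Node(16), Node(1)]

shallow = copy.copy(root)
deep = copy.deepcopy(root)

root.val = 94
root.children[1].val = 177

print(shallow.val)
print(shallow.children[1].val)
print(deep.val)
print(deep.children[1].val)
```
20
177
20
1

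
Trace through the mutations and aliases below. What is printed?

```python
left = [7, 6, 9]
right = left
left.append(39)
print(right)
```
[7, 6, 9, 39]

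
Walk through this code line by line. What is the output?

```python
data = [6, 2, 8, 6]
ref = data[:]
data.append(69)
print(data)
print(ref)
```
[6, 2, 8, 6, 69]
[6, 2, 8, 6]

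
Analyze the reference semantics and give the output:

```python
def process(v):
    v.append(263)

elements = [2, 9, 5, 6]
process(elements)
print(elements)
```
[2, 9, 5, 6, 263]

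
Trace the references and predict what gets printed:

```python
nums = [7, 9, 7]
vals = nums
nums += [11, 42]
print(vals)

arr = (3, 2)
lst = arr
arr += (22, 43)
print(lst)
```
[7, 9, 7, 11, 42]
(3, 2)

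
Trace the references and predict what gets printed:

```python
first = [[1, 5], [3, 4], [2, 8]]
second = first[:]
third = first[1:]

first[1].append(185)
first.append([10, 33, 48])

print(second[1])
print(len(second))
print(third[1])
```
[3, 4, 185]
3
[2, 8]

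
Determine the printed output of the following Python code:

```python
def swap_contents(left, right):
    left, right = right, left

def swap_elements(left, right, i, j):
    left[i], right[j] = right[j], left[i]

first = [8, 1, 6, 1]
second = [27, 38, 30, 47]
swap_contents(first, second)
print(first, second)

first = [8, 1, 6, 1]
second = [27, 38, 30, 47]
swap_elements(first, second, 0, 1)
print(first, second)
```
[8, 1, 6, 1] [27, 38, 30, 47]
[38, 1, 6, 1] [27, 8, 30, 47]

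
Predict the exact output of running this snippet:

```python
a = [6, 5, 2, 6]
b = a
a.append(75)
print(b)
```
[6, 5, 2, 6, 75]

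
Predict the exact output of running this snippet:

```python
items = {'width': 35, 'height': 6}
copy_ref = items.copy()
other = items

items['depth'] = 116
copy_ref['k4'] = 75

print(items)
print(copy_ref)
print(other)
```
{'width': 35, 'height': 6, 'depth': 116}
{'width': 35, 'height': 6, 'k4': 75}
{'width': 35, 'height': 6, 'depth': 116}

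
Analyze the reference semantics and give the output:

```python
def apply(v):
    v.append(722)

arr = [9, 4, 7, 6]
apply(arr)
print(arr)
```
[9, 4, 7, 6, 722]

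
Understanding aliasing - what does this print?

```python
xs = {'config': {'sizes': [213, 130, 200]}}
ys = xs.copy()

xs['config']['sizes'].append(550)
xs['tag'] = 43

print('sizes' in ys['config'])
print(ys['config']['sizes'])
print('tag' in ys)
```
True
[213, 130, 200, 550]
False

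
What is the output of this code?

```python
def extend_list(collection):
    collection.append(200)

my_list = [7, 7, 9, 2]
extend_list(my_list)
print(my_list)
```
[7, 7, 9, 2, 200]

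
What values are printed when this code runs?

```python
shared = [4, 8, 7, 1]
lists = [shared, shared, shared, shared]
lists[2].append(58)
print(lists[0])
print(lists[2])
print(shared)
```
[4, 8, 7, 1, 58]
[4, 8, 7, 1, 58]
[4, 8, 7, 1, 58]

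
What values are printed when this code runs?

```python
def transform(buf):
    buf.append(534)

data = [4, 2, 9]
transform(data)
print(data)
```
[4, 2, 9, 534]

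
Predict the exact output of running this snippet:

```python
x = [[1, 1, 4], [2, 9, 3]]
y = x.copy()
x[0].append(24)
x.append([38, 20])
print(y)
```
[[1, 1, 4, 24], [2, 9, 3]]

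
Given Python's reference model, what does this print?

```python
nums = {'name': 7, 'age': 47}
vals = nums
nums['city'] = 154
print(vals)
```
{'name': 7, 'age': 47, 'city': 154}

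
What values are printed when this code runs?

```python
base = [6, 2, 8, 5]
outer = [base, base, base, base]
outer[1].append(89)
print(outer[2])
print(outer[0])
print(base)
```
[6, 2, 8, 5, 89]
[6, 2, 8, 5, 89]
[6, 2, 8, 5, 89]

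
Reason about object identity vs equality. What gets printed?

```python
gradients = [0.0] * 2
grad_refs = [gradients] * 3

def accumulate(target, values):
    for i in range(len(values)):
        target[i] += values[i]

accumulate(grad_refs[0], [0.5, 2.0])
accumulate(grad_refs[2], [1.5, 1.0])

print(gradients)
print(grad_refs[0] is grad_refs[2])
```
[2.0, 3.0]
True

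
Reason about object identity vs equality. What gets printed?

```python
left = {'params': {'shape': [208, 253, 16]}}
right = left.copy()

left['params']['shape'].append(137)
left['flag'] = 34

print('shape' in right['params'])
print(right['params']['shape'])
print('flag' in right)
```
True
[208, 253, 16, 137]
False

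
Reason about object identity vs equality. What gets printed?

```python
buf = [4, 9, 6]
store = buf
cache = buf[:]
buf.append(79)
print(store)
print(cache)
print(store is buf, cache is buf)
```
[4, 9, 6, 79]
[4, 9, 6]
True False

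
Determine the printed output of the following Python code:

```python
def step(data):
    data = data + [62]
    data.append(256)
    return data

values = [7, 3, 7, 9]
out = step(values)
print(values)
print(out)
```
[7, 3, 7, 9]
[7, 3, 7, 9, 62, 256]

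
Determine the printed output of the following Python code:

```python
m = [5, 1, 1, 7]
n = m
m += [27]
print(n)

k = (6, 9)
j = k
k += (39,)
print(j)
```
[5, 1, 1, 7, 27]
(6, 9)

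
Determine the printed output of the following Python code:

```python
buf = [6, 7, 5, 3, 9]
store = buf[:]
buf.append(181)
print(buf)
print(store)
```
[6, 7, 5, 3, 9, 181]
[6, 7, 5, 3, 9]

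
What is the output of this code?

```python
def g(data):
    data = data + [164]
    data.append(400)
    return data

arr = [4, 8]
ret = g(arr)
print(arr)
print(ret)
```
[4, 8]
[4, 8, 164, 400]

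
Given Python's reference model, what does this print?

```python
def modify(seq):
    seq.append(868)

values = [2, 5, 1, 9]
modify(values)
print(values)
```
[2, 5, 1, 9, 868]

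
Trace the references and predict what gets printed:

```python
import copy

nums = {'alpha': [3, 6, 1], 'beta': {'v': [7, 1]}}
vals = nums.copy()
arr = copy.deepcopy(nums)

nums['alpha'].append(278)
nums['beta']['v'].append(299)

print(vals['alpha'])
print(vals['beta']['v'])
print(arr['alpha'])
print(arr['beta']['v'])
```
[3, 6, 1, 278]
[7, 1, 299]
[3, 6, 1]
[7, 1]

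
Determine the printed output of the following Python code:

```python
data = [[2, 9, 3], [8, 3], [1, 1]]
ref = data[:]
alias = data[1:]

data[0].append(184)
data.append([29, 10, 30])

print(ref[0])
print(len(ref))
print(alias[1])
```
[2, 9, 3, 184]
3
[1, 1]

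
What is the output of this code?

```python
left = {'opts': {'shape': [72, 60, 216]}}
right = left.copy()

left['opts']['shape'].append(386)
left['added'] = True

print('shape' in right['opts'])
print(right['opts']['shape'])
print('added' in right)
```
True
[72, 60, 216, 386]
False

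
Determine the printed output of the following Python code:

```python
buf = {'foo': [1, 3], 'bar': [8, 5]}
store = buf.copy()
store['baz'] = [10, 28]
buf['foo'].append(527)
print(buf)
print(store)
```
{'foo': [1, 3, 527], 'bar': [8, 5]}
{'foo': [1, 3, 527], 'bar': [8, 5], 'baz': [10, 28]}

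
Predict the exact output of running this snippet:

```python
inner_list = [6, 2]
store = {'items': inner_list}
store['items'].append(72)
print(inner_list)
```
[6, 2, 72]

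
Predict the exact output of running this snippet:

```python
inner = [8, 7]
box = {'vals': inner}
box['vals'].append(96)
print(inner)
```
[8, 7, 96]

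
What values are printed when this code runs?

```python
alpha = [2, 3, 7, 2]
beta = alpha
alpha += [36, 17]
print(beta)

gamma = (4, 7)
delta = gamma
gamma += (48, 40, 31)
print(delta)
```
[2, 3, 7, 2, 36, 17]
(4, 7)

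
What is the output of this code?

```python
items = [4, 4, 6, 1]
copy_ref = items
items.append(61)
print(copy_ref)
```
[4, 4, 6, 1, 61]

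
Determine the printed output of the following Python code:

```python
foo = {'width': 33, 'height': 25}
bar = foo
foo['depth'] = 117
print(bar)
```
{'width': 33, 'height': 25, 'depth': 117}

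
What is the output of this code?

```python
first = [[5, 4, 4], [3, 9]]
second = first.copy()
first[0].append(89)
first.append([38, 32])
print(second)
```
[[5, 4, 4, 89], [3, 9]]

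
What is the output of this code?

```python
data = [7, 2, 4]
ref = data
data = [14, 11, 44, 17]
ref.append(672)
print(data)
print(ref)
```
[14, 11, 44, 17]
[7, 2, 4, 672]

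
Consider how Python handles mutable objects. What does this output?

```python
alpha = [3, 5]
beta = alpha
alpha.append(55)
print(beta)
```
[3, 5, 55]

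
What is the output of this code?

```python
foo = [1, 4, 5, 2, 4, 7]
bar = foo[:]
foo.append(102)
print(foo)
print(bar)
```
[1, 4, 5, 2, 4, 7, 102]
[1, 4, 5, 2, 4, 7]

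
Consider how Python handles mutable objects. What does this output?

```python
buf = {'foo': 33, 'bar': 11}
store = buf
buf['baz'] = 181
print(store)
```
{'foo': 33, 'bar': 11, 'baz': 181}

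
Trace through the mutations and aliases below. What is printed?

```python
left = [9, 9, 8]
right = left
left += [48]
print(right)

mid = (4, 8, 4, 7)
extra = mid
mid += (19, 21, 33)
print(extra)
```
[9, 9, 8, 48]
(4, 8, 4, 7)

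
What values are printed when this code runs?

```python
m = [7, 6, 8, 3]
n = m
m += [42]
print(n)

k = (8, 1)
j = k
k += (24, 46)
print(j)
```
[7, 6, 8, 3, 42]
(8, 1)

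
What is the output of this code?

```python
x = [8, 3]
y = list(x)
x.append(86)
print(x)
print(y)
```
[8, 3, 86]
[8, 3]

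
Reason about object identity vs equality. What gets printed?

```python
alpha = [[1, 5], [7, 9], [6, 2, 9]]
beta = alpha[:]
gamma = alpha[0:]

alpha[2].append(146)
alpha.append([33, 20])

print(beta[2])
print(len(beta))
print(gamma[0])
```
[6, 2, 9, 146]
3
[1, 5]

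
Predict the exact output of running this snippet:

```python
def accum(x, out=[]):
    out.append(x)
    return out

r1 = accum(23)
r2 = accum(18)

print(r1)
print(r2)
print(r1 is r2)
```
[23, 18]
[23, 18]
True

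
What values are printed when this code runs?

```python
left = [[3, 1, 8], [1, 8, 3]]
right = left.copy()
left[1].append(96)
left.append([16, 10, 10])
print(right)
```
[[3, 1, 8], [1, 8, 3, 96]]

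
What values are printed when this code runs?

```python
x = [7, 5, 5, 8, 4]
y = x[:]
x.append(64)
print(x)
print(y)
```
[7, 5, 5, 8, 4, 64]
[7, 5, 5, 8, 4]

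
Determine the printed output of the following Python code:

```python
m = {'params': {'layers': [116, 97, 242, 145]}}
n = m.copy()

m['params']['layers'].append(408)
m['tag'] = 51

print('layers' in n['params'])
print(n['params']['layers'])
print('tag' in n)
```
True
[116, 97, 242, 145, 408]
False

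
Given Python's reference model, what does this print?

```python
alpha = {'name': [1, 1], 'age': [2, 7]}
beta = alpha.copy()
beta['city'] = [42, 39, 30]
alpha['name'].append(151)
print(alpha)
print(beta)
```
{'name': [1, 1, 151], 'age': [2, 7]}
{'name': [1, 1, 151], 'age': [2, 7], 'city': [42, 39, 30]}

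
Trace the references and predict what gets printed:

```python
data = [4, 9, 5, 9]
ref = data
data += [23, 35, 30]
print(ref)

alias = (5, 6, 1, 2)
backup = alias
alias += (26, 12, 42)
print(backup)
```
[4, 9, 5, 9, 23, 35, 30]
(5, 6, 1, 2)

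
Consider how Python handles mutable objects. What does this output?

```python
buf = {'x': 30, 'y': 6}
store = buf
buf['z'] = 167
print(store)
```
{'x': 30, 'y': 6, 'z': 167}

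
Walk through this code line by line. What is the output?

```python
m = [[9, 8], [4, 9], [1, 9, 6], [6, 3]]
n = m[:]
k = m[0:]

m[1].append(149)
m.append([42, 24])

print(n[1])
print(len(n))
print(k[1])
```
[4, 9, 149]
4
[4, 9, 149]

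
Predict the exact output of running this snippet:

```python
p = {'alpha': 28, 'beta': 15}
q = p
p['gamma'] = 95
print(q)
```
{'alpha': 28, 'beta': 15, 'gamma': 95}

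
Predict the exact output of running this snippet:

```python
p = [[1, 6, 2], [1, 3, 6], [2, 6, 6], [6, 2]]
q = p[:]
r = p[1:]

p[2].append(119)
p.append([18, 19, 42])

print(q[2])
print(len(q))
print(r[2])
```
[2, 6, 6, 119]
4
[6, 2]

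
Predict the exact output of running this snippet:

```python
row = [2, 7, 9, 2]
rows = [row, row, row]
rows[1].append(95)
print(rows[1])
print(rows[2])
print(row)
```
[2, 7, 9, 2, 95]
[2, 7, 9, 2, 95]
[2, 7, 9, 2, 95]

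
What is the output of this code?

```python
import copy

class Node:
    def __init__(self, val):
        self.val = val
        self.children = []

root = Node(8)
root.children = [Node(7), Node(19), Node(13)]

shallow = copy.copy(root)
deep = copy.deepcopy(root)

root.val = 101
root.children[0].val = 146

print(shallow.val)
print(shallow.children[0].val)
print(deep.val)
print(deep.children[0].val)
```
8
146
8
7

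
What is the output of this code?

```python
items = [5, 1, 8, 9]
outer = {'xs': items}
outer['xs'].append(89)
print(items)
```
[5, 1, 8, 9, 89]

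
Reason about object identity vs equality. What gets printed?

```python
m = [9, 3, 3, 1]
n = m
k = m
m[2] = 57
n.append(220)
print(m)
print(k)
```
[9, 3, 57, 1, 220]
[9, 3, 57, 1, 220]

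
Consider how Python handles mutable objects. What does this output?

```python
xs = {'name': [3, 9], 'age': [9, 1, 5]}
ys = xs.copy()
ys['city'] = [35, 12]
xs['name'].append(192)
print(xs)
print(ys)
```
{'name': [3, 9, 192], 'age': [9, 1, 5]}
{'name': [3, 9, 192], 'age': [9, 1, 5], 'city': [35, 12]}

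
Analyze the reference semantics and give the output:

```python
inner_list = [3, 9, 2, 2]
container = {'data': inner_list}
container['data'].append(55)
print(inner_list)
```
[3, 9, 2, 2, 55]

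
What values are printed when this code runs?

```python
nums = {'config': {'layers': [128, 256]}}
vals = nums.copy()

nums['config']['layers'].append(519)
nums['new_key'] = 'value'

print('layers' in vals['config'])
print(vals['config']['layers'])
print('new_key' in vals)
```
True
[128, 256, 519]
False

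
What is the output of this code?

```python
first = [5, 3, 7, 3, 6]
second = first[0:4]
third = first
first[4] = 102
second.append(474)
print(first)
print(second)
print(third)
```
[5, 3, 7, 3, 102]
[5, 3, 7, 3, 474]
[5, 3, 7, 3, 102]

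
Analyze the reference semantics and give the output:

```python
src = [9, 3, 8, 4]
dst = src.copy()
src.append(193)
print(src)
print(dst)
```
[9, 3, 8, 4, 193]
[9, 3, 8, 4]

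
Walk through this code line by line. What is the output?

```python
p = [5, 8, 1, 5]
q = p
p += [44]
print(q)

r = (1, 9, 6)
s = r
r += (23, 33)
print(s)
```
[5, 8, 1, 5, 44]
(1, 9, 6)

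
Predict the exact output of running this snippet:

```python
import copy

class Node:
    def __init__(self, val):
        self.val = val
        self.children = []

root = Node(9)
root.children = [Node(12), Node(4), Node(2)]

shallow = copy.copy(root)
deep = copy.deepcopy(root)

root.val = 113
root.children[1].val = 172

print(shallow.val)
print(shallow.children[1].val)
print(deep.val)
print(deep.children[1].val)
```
9
172
9
4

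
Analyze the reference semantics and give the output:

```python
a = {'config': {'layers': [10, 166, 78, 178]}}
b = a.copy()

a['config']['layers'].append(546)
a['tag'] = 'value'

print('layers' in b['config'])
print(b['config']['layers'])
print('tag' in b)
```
True
[10, 166, 78, 178, 546]
False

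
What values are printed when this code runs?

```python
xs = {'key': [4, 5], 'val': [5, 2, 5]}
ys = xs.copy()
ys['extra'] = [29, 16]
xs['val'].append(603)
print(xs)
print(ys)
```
{'key': [4, 5], 'val': [5, 2, 5, 603]}
{'key': [4, 5], 'val': [5, 2, 5, 603], 'extra': [29, 16]}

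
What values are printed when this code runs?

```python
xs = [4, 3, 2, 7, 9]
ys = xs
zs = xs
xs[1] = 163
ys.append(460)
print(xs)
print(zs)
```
[4, 163, 2, 7, 9, 460]
[4, 163, 2, 7, 9, 460]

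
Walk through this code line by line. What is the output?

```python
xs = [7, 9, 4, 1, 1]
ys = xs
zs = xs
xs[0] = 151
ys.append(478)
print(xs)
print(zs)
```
[151, 9, 4, 1, 1, 478]
[151, 9, 4, 1, 1, 478]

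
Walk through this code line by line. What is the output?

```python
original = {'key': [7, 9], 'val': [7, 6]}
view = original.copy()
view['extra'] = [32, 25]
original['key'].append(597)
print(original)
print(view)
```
{'key': [7, 9, 597], 'val': [7, 6]}
{'key': [7, 9, 597], 'val': [7, 6], 'extra': [32, 25]}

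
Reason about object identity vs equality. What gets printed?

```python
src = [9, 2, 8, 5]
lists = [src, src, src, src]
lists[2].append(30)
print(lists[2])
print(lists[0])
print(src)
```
[9, 2, 8, 5, 30]
[9, 2, 8, 5, 30]
[9, 2, 8, 5, 30]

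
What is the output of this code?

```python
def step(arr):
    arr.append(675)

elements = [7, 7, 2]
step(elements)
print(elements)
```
[7, 7, 2, 675]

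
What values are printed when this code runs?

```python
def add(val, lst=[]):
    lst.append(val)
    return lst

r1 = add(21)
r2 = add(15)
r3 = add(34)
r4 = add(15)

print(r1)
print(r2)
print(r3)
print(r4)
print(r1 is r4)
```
[21, 15, 34, 15]
[21, 15, 34, 15]
[21, 15, 34, 15]
[21, 15, 34, 15]
True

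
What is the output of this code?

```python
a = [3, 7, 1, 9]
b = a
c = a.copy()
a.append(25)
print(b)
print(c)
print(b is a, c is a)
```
[3, 7, 1, 9, 25]
[3, 7, 1, 9]
True False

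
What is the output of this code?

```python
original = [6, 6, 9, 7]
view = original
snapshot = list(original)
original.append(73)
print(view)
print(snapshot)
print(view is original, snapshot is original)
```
[6, 6, 9, 7, 73]
[6, 6, 9, 7]
True False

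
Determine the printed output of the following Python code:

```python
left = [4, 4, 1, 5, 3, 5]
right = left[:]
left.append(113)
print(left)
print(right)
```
[4, 4, 1, 5, 3, 5, 113]
[4, 4, 1, 5, 3, 5]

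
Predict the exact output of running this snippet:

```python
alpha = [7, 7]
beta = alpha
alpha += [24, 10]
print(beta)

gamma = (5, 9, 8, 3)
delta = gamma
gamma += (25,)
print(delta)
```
[7, 7, 24, 10]
(5, 9, 8, 3)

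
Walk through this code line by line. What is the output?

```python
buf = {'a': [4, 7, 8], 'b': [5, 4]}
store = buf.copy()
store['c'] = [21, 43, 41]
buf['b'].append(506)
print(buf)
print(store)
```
{'a': [4, 7, 8], 'b': [5, 4, 506]}
{'a': [4, 7, 8], 'b': [5, 4, 506], 'c': [21, 43, 41]}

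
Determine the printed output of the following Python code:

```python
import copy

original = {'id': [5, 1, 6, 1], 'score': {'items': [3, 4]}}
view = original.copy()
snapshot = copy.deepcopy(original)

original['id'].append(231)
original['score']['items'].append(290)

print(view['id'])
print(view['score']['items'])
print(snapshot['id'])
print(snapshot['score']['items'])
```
[5, 1, 6, 1, 231]
[3, 4, 290]
[5, 1, 6, 1]
[3, 4]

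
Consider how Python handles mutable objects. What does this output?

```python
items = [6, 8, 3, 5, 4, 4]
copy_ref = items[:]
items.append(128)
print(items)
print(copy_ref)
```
[6, 8, 3, 5, 4, 4, 128]
[6, 8, 3, 5, 4, 4]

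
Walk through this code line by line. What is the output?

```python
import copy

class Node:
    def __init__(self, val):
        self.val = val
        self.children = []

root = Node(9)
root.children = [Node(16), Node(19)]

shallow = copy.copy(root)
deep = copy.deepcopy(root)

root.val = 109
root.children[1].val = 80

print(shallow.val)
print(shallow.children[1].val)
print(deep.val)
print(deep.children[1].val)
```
9
80
9
19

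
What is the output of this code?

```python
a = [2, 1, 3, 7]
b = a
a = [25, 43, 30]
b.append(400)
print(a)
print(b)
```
[25, 43, 30]
[2, 1, 3, 7, 400]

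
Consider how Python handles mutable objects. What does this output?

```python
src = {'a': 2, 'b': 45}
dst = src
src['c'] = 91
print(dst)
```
{'a': 2, 'b': 45, 'c': 91}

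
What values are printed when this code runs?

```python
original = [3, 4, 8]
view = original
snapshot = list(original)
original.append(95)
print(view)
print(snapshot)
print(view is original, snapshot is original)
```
[3, 4, 8, 95]
[3, 4, 8]
True False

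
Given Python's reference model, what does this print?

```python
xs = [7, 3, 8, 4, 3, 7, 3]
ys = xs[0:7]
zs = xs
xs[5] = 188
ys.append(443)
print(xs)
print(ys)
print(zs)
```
[7, 3, 8, 4, 3, 188, 3]
[7, 3, 8, 4, 3, 7, 3, 443]
[7, 3, 8, 4, 3, 188, 3]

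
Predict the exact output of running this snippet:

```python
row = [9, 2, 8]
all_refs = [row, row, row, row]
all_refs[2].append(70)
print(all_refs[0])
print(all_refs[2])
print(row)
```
[9, 2, 8, 70]
[9, 2, 8, 70]
[9, 2, 8, 70]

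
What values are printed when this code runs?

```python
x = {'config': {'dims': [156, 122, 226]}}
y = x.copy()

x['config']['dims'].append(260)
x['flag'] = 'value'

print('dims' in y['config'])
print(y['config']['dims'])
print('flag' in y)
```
True
[156, 122, 226, 260]
False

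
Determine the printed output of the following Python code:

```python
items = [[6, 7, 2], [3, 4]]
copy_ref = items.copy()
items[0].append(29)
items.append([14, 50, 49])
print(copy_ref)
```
[[6, 7, 2, 29], [3, 4]]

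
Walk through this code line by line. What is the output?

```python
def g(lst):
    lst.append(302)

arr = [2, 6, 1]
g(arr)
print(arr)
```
[2, 6, 1, 302]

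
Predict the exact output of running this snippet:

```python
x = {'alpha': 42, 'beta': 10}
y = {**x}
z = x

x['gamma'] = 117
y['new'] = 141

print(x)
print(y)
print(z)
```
{'alpha': 42, 'beta': 10, 'gamma': 117}
{'alpha': 42, 'beta': 10, 'new': 141}
{'alpha': 42, 'beta': 10, 'gamma': 117}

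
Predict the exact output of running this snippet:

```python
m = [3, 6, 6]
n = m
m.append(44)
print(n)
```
[3, 6, 6, 44]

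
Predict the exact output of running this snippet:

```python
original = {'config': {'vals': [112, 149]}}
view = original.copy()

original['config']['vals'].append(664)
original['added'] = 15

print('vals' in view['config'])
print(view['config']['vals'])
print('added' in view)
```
True
[112, 149, 664]
False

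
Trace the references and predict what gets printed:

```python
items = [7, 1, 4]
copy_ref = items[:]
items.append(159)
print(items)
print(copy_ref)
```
[7, 1, 4, 159]
[7, 1, 4]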